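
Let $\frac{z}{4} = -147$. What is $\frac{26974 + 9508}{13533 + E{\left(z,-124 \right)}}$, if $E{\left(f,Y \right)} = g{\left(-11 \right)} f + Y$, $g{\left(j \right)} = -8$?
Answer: $\frac{36482}{18113} \approx 2.0141$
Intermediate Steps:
$z = -588$ ($z = 4 \left(-147\right) = -588$)
$E{\left(f,Y \right)} = Y - 8 f$ ($E{\left(f,Y \right)} = - 8 f + Y = Y - 8 f$)
$\frac{26974 + 9508}{13533 + E{\left(z,-124 \right)}} = \frac{26974 + 9508}{13533 - -4580} = \frac{36482}{13533 + \left(-124 + 4704\right)} = \frac{36482}{13533 + 4580} = \frac{36482}{18113}$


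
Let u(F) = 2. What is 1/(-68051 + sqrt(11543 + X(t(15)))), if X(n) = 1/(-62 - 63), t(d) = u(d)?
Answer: -8506375/578865882251 - 5*sqrt(7214370)/578865882251 ≈ -1.4718e-5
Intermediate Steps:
t(d) = 2
X(n) = -1/125 (X(n) = 1/(-125) = -1/125)
1/(-68051 + sqrt(11543 + X(t(15)))) = 1/(-68051 + sqrt(11543 - 1/125)) = 1/(-68051 + sqrt(1442874/125)) = 1/(-68051 + sqrt(7214370)/25)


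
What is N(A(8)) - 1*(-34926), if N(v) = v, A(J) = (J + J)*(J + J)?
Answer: 35182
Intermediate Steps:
A(J) = 4*J² (A(J) = (2*J)*(2*J) = 4*J²)
N(A(8)) - 1*(-34926) = 4*8² - 1*(-34926) = 4*64 + 34926 = 256 + 34926 = 35182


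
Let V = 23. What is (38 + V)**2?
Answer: 3721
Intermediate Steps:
(38 + V)**2 = (38 + 23)**2 = 61**2 = 3721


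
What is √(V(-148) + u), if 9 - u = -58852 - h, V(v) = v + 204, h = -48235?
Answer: 7*√218 ≈ 103.35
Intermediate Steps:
V(v) = 204 + v
u = 10626 (u = 9 - (-58852 - 1*(-48235)) = 9 - (-58852 + 48235) = 9 - 1*(-10617) = 9 + 10617 = 10626)
√(V(-148) + u) = √((204 - 148) + 10626) = √(56 + 10626) = √10682 = 7*√218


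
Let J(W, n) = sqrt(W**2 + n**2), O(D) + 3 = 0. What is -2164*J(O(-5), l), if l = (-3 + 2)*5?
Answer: -2164*sqrt(34) ≈ -12618.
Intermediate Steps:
O(D) = -3 (O(D) = -3 + 0 = -3)
l = -5 (l = -1*5 = -5)
-2164*J(O(-5), l) = -2164*sqrt((-3)**2 + (-5)**2) = -2164*sqrt(9 + 25) = -2164*sqrt(34)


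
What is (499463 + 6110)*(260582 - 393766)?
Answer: -67334234432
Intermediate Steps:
(499463 + 6110)*(260582 - 393766) = 505573*(-133184) = -67334234432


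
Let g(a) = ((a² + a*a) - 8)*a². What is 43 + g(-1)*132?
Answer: -749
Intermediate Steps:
g(a) = a²*(-8 + 2*a²) (g(a) = ((a² + a²) - 8)*a² = (2*a² - 8)*a² = (-8 + 2*a²)*a² = a²*(-8 + 2*a²))
43 + g(-1)*132 = 43 + (2*(-1)²*(-4 + (-1)²))*132 = 43 + (2*1*(-4 + 1))*132 = 43 + (2*1*(-3))*132 = 43 - 6*132 = 43 - 792 = -749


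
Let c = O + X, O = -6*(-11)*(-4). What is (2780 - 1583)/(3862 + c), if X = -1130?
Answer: 1197/2468 ≈ 0.48501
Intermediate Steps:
O = -264 (O = 66*(-4) = -264)
c = -1394 (c = -264 - 1130 = -1394)
(2780 - 1583)/(3862 + c) = (2780 - 1583)/(3862 - 1394) = 1197/2468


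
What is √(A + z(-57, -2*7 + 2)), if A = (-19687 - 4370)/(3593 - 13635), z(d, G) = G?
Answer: I*√968520774/10042 ≈ 3.0991*I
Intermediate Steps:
A = 24057/10042 (A = -24057/(-10042) = -24057*(-1/10042) = 24057/10042 ≈ 2.3956)
√(A + z(-57, -2*7 + 2)) = √(24057/10042 + (-2*7 + 2)) = √(24057/10042 + (-14 + 2)) = √(24057/10042 - 12) = √(-96447/10042) = I*√968520774/10042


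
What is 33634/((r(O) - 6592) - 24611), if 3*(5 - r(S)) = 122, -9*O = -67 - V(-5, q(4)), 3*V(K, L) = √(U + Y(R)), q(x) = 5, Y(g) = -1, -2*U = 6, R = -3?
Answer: -50451/46858 ≈ -1.0767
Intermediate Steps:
U = -3 (U = -½*6 = -3)
V(K, L) = 2*I/3 (V(K, L) = √(-3 - 1)/3 = √(-4)/3 = (2*I)/3 = 2*I/3)
O = 67/9 + 2*I/27 (O = -(-67 - 2*I/3)/9 = 67/9 + 2*I/27 ≈ 7.4444 + 0.074074*I)
r(S) = -107/3 (r(S) = 5 - ⅓*122 = 5 - 122/3 = -107/3)
33634/((r(O) - 6592) - 24611) = 33634/((-107/3 - 6592) - 24611) = 33634/(-19883/3 - 24611) = 33634/(-93716/3) = 33634*(-3/93716) = -50451/46858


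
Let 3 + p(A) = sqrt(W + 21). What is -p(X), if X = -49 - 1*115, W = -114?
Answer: 3 - I*sqrt(93) ≈ 3.0 - 9.6436*I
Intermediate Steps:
X = -164 (X = -49 - 115 = -164)
p(A) = -3 + I*sqrt(93) (p(A) = -3 + sqrt(-114 + 21) = -3 + sqrt(-93) = -3 + I*sqrt(93))
-p(X) = -(-3 + I*sqrt(93)) = 3 - I*sqrt(93)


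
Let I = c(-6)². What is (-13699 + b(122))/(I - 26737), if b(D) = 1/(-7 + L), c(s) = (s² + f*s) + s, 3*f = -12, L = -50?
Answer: 780844/1357797 ≈ 0.57508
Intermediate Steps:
f = -4 (f = (⅓)*(-12) = -4)
c(s) = s² - 3*s (c(s) = (s² - 4*s) + s = s² - 3*s)
b(D) = -1/57 (b(D) = 1/(-7 - 50) = 1/(-57) = -1/57)
I = 2916 (I = (-6*(-3 - 6))² = (-6*(-9))² = 54² = 2916)
(-13699 + b(122))/(I - 26737) = (-13699 - 1/57)/(2916 - 26737) = -780844/57/(-23821) = -780844/57*(-1/23821) = 780844/1357797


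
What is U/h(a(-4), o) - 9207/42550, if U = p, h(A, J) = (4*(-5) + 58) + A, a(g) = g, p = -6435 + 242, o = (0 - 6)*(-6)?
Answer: -65956297/361675 ≈ -182.36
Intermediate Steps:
o = 36 (o = -6*(-6) = 36)
p = -6193
h(A, J) = 38 + A (h(A, J) = (-20 + 58) + A = 38 + A)
U = -6193
U/h(a(-4), o) - 9207/42550 = -6193/(38 - 4) - 9207/42550 = -6193/34 - 9207*1/42550 = -6193*1/34 - 9207/42550 = -6193/34 - 9207/42550 = -65956297/361675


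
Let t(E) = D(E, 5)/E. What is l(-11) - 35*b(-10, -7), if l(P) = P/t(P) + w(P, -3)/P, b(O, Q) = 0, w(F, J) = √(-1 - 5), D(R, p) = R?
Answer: -11 - I*√6/11 ≈ -11.0 - 0.22268*I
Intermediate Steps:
w(F, J) = I*√6 (w(F, J) = √(-6) = I*√6)
t(E) = 1 (t(E) = E/E = 1)
l(P) = P + I*√6/P (l(P) = P/1 + (I*√6)/P = P*1 + I*√6/P = P + I*√6/P)
l(-11) - 35*b(-10, -7) = (-11 + I*√6/(-11)) - 35*0 = (-11 + I*√6*(-1/11)) + 0 = (-11 - I*√6/11) + 0 = -11 - I*√6/11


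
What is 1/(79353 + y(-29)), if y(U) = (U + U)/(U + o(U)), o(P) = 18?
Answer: 11/872941 ≈ 1.2601e-5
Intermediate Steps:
y(U) = 2*U/(18 + U) (y(U) = (U + U)/(U + 18) = (2*U)/(18 + U) = 2*U/(18 + U))
1/(79353 + y(-29)) = 1/(79353 + 2*(-29)/(18 - 29)) = 1/(79353 + 2*(-29)/(-11)) = 1/(79353 + 2*(-29)*(-1/11)) = 1/(79353 + 58/11) = 1/(872941/11) = 11/872941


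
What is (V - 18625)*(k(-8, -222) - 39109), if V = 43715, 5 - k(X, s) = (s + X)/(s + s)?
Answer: -108905691635/111 ≈ -9.8113e+8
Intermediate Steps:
k(X, s) = 5 - (X + s)/(2*s) (k(X, s) = 5 - (s + X)/(s + s) = 5 - (X + s)/(2*s))
(V - 18625)*(k(-8, -222) - 39109) = (43715 - 18625)*((½)*(-1*(-8) + 9*(-222))/(-222) - 39109) = 25090*((½)*(-1/222)*(8 - 1998) - 39109) = 25090*((½)*(-1/222)*(-1990) - 39109) = 25090*(995/222 - 39109) = 25090*(-8681203/222) = -108905691635/111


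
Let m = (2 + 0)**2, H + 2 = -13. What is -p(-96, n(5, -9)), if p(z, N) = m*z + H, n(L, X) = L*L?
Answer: 399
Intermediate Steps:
H = -15 (H = -2 - 13 = -15)
m = 4 (m = 2**2 = 4)
n(L, X) = L**2
p(z, N) = -15 + 4*z (p(z, N) = 4*z - 15 = -15 + 4*z)
-p(-96, n(5, -9)) = -(-15 + 4*(-96)) = -(-15 - 384) = -1*(-399) = 399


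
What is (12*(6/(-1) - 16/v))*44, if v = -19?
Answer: -51744/19 ≈ -2723.4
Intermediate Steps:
(12*(6/(-1) - 16/v))*44 = (12*(6/(-1) - 16/(-19)))*44 = (12*(6*(-1) - 16*(-1/19)))*44 = (12*(-6 + 16/19))*44 = (12*(-98/19))*44 = -1176/19*44 = -51744/19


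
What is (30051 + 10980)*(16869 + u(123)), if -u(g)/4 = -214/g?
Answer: 28389937011/41 ≈ 6.9244e+8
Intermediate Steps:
u(g) = 856/g (u(g) = -(-856)/g = 856/g)
(30051 + 10980)*(16869 + u(123)) = (30051 + 10980)*(16869 + 856/123) = 41031*(16869 + 856*(1/123)) = 41031*(16869 + 856/123) = 41031*(2075743/123) = 28389937011/41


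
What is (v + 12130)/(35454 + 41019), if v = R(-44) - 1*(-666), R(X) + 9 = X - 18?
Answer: 12725/76473 ≈ 0.16640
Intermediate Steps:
R(X) = -27 + X (R(X) = -9 + (X - 18) = -9 + (-18 + X) = -27 + X)
v = 595 (v = (-27 - 44) - 1*(-666) = -71 + 666 = 595)
(v + 12130)/(35454 + 41019) = (595 + 12130)/(35454 + 41019) = 12725/76473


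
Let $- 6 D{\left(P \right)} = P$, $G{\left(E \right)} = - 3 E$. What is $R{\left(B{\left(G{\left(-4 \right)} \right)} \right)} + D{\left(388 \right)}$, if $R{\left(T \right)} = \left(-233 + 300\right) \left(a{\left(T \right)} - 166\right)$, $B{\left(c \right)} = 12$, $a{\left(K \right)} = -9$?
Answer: $- \frac{35369}{3} \approx -11790.0$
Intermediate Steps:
$D{\left(P \right)} = - \frac{P}{6}$
$R{\left(T \right)} = -11725$ ($R{\left(T \right)} = \left(-233 + 300\right) \left(-9 - 166\right) = 67 \left(-175\right) = -11725$)
$R{\left(B{\left(G{\left(-4 \right)} \right)} \right)} + D{\left(388 \right)} = -11725 - \frac{194}{3} = - \frac{35369}{3}$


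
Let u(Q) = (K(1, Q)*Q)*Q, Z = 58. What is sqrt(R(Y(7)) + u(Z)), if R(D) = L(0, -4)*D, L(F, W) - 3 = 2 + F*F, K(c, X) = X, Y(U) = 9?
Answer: sqrt(195157) ≈ 441.77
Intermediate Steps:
L(F, W) = 5 + F**2 (L(F, W) = 3 + (2 + F*F) = 3 + (2 + F**2) = 5 + F**2)
u(Q) = Q**3 (u(Q) = (Q*Q)*Q = Q**2*Q = Q**3)
R(D) = 5*D (R(D) = (5 + 0**2)*D = (5 + 0)*D = 5*D)
sqrt(R(Y(7)) + u(Z)) = sqrt(5*9 + 58**3) = sqrt(45 + 195112) = sqrt(195157)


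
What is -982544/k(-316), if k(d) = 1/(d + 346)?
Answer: -29476320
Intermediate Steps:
k(d) = 1/(346 + d)
-982544/k(-316) = -982544/(1/(346 - 316)) = -982544/(1/30) = -982544/1/30 = -982544*30 = -29476320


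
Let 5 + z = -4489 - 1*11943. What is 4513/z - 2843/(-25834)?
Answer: -69858451/424633458 ≈ -0.16451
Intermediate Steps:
z = -16437 (z = -5 + (-4489 - 1*11943) = -5 + (-4489 - 11943) = -5 - 16432 = -16437)
4513/z - 2843/(-25834) = 4513/(-16437) - 2843/(-25834) = 4513*(-1/16437) - 2843*(-1/25834) = -4513/16437 + 2843/25834 = -69858451/424633458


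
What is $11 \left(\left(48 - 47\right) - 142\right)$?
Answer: $-1551$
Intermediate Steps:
$11 \left(\left(48 - 47\right) - 142\right) = 11 \left(1 - 142\right) = 11 \left(-141\right) = -1551$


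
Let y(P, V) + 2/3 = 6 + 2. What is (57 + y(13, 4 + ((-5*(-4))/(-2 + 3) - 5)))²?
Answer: 37249/9 ≈ 4138.8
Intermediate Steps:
y(P, V) = 22/3 (y(P, V) = -⅔ + (6 + 2) = -⅔ + 8 = 22/3)
(57 + y(13, 4 + ((-5*(-4))/(-2 + 3) - 5)))² = (57 + 22/3)² = (193/3)² = 37249/9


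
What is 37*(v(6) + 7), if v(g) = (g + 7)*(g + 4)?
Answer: 5069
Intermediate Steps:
v(g) = (4 + g)*(7 + g) (v(g) = (7 + g)*(4 + g) = (4 + g)*(7 + g))
37*(v(6) + 7) = 37*((28 + 6² + 11*6) + 7) = 37*((28 + 36 + 66) + 7) = 37*(130 + 7) = 37*137 = 5069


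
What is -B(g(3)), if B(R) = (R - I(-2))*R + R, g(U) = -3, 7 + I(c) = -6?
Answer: 33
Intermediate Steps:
I(c) = -13 (I(c) = -7 - 6 = -13)
B(R) = R + R*(13 + R) (B(R) = (R - 1*(-13))*R + R = (R + 13)*R + R = (13 + R)*R + R = R*(13 + R) + R = R + R*(13 + R))
-B(g(3)) = -(-3)*(14 - 3) = -(-3)*11 = -1*(-33) = 33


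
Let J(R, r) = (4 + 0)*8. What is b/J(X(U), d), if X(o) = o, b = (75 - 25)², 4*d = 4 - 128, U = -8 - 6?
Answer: 625/8 ≈ 78.125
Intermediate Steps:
U = -14
d = -31 (d = (4 - 128)/4 = (¼)*(-124) = -31)
b = 2500 (b = 50² = 2500)
J(R, r) = 32 (J(R, r) = 4*8 = 32)
b/J(X(U), d) = 2500/32 = 2500*(1/32) = 625/8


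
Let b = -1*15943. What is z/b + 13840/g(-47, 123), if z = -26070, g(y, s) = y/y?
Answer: 220677190/15943 ≈ 13842.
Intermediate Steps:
g(y, s) = 1
b = -15943
z/b + 13840/g(-47, 123) = -26070/(-15943) + 13840/1 = -26070*(-1/15943) + 13840*1 = 26070/15943 + 13840 = 220677190/15943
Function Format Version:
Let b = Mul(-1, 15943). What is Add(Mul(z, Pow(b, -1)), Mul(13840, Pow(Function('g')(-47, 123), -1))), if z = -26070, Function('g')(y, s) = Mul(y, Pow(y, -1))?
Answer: Rational(220677190, 15943) ≈ 13842.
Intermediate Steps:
Function('g')(y, s) = 1
b = -15943
Add(Mul(z, Pow(b, -1)), Mul(13840, Pow(Function('g')(-47, 123), -1))) = Add(Mul(-26070, Pow(-15943, -1)), Mul(13840, Pow(1, -1))) = Add(Mul(-26070, Rational(-1, 15943)), Mul(13840, 1)) = Add(Rational(26070, 15943), 13840) = Rational(220677190, 15943)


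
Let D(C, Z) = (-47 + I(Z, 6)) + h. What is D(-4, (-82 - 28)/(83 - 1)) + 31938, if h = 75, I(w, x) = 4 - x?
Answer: 31964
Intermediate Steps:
D(C, Z) = 26 (D(C, Z) = (-47 + (4 - 1*6)) + 75 = (-47 + (4 - 6)) + 75 = (-47 - 2) + 75 = -49 + 75 = 26)
D(-4, (-82 - 28)/(83 - 1)) + 31938 = 26 + 31938 = 31964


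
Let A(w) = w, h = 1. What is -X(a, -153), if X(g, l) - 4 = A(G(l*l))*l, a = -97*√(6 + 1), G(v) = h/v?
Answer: -611/153 ≈ -3.9935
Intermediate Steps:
G(v) = 1/v
a = -97*√7 ≈ -256.64
X(g, l) = 4 + 1/l (X(g, l) = 4 + l/((l*l)) = 4 + l/(l²) = 4 + l/l² = 4 + 1/l)
-X(a, -153) = -(4 + 1/(-153)) = -(4 - 1/153) = -1*611/153 = -611/153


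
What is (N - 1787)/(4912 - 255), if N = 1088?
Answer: -699/4657 ≈ -0.15010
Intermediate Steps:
(N - 1787)/(4912 - 255) = (1088 - 1787)/(4912 - 255) = -699/4657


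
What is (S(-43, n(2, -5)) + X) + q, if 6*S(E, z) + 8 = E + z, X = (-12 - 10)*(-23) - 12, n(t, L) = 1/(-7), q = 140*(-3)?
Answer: 1375/21 ≈ 65.476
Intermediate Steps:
q = -420
n(t, L) = -⅐
X = 494 (X = -22*(-23) - 12 = 506 - 12 = 494)
S(E, z) = -4/3 + E/6 + z/6 (S(E, z) = -4/3 + (E + z)/6 = -4/3 + (E/6 + z/6) = -4/3 + E/6 + z/6)
(S(-43, n(2, -5)) + X) + q = ((-4/3 + (⅙)*(-43) + (⅙)*(-⅐)) + 494) - 420 = ((-4/3 - 43/6 - 1/42) + 494) - 420 = (-179/21 + 494) - 420 = 10195/21 - 420 = 1375/21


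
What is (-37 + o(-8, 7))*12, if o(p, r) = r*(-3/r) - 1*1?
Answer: -492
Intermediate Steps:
o(p, r) = -4 (o(p, r) = -3 - 1 = -4)
(-37 + o(-8, 7))*12 = (-37 - 4)*12 = -41*12 = -492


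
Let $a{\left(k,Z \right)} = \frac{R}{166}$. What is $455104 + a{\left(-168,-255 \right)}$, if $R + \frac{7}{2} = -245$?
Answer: $\frac{151094031}{332} \approx 4.551 \cdot 10^{5}$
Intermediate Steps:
$R = - \frac{497}{2}$ ($R = - \frac{7}{2} - 245 = - \frac{497}{2} \approx -248.5$)
$a{\left(k,Z \right)} = - \frac{497}{332}$ ($a{\left(k,Z \right)} = - \frac{497}{2 \cdot 166} = \left(- \frac{497}{2}\right) \frac{1}{166} = - \frac{497}{332}$)
$455104 + a{\left(-168,-255 \right)} = 455104 - \frac{497}{332} = \frac{151094031}{332}$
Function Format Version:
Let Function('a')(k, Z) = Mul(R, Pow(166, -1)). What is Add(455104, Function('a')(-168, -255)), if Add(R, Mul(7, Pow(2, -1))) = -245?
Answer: Rational(151094031, 332) ≈ 4.5510e+5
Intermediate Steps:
R = Rational(-497, 2) (R = Add(Rational(-7, 2), -245) = Rational(-497, 2) ≈ -248.50)
Function('a')(k, Z) = Rational(-497, 332) (Function('a')(k, Z) = Mul(Rational(-497, 2), Pow(166, -1)) = Mul(Rational(-497, 2), Rational(1, 166)) = Rational(-497, 332))
Add(455104, Function('a')(-168, -255)) = Add(455104, Rational(-497, 332)) = Rational(151094031, 332)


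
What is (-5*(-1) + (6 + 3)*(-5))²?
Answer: 1600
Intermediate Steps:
(-5*(-1) + (6 + 3)*(-5))² = (5 + 9*(-5))² = (5 - 45)² = (-40)² = 1600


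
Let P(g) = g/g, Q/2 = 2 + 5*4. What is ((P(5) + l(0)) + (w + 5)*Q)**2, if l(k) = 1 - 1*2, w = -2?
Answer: 17424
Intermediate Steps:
l(k) = -1 (l(k) = 1 - 2 = -1)
Q = 44 (Q = 2*(2 + 5*4) = 2*(2 + 20) = 2*22 = 44)
P(g) = 1
((P(5) + l(0)) + (w + 5)*Q)**2 = ((1 - 1) + (-2 + 5)*44)**2 = (0 + 3*44)**2 = (0 + 132)**2 = 132**2 = 17424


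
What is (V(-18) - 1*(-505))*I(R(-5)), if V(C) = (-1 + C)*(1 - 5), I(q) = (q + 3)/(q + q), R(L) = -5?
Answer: 581/5 ≈ 116.20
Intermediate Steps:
I(q) = (3 + q)/(2*q) (I(q) = (3 + q)/((2*q)) = (3 + q)*(1/(2*q)) = (3 + q)/(2*q))
V(C) = 4 - 4*C (V(C) = (-1 + C)*(-4) = 4 - 4*C)
(V(-18) - 1*(-505))*I(R(-5)) = ((4 - 4*(-18)) - 1*(-505))*((½)*(3 - 5)/(-5)) = ((4 + 72) + 505)*((½)*(-⅕)*(-2)) = (76 + 505)*(⅕) = 581*(⅕) = 581/5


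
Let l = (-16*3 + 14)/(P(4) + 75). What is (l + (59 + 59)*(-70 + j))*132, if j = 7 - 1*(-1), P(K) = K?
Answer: -76295736/79 ≈ -9.6577e+5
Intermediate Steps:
j = 8 (j = 7 + 1 = 8)
l = -34/79 (l = (-16*3 + 14)/(4 + 75) = (-48 + 14)/79 = -34*1/79 = -34/79 ≈ -0.43038)
(l + (59 + 59)*(-70 + j))*132 = (-34/79 + (59 + 59)*(-70 + 8))*132 = (-34/79 + 118*(-62))*132 = (-34/79 - 7316)*132 = -577998/79*132 = -76295736/79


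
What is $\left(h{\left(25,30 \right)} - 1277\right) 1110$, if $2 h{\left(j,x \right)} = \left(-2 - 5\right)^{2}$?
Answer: $-1390275$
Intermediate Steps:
$h{\left(j,x \right)} = \frac{49}{2}$ ($h{\left(j,x \right)} = \frac{\left(-2 - 5\right)^{2}}{2} = \frac{\left(-7\right)^{2}}{2} = \frac{1}{2} \cdot 49 = \frac{49}{2}$)
$\left(h{\left(25,30 \right)} - 1277\right) 1110 = \left(\frac{49}{2} - 1277\right) 1110 = \left(- \frac{2505}{2}\right) 1110 = -1390275$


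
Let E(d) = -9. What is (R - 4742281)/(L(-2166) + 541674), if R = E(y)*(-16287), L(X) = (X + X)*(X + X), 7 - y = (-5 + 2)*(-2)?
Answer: -2297849/9653949 ≈ -0.23802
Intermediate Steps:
y = 1 (y = 7 - (-5 + 2)*(-2) = 7 - (-3)*(-2) = 7 - 1*6 = 7 - 6 = 1)
L(X) = 4*X**2 (L(X) = (2*X)*(2*X) = 4*X**2)
R = 146583 (R = -9*(-16287) = 146583)
(R - 4742281)/(L(-2166) + 541674) = (146583 - 4742281)/(4*(-2166)**2 + 541674) = -4595698/(4*4691556 + 541674) = -4595698/(18766224 + 541674) = -4595698/19307898 = -4595698*1/19307898 = -2297849/9653949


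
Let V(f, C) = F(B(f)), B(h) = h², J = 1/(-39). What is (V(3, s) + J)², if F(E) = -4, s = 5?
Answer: 24649/1521 ≈ 16.206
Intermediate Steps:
J = -1/39 ≈ -0.025641
V(f, C) = -4
(V(3, s) + J)² = (-4 - 1/39)² = (-157/39)² = 24649/1521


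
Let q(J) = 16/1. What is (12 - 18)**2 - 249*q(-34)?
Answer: -3948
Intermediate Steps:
q(J) = 16 (q(J) = 16*1 = 16)
(12 - 18)**2 - 249*q(-34) = (12 - 18)**2 - 249*16 = (-6)**2 - 3984 = 36 - 3984 = -3948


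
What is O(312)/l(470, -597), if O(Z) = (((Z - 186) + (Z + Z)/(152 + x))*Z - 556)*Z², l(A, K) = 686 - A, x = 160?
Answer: 53241760/3 ≈ 1.7747e+7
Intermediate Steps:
O(Z) = Z²*(-556 + Z*(-186 + 157*Z/156)) (O(Z) = (((Z - 186) + (Z + Z)/(152 + 160))*Z - 556)*Z² = (((-186 + Z) + (2*Z)/312)*Z - 556)*Z² = (((-186 + Z) + (2*Z)*(1/312))*Z - 556)*Z² = (((-186 + Z) + Z/156)*Z - 556)*Z² = ((-186 + 157*Z/156)*Z - 556)*Z² = (Z*(-186 + 157*Z/156) - 556)*Z² = (-556 + Z*(-186 + 157*Z/156))*Z² = Z²*(-556 + Z*(-186 + 157*Z/156)))
O(312)/l(470, -597) = ((1/156)*312²*(-86736 - 29016*312 + 157*312²))/(686 - 1*470) = ((1/156)*97344*(-86736 - 9052992 + 157*97344))/(686 - 470) = ((1/156)*97344*(-86736 - 9052992 + 15283008))/216 = ((1/156)*97344*6143280)*(1/216) = 3833406720*(1/216) = 53241760/3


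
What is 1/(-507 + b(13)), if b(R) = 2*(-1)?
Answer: -1/509 ≈ -0.0019646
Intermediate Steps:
b(R) = -2
1/(-507 + b(13)) = 1/(-507 - 2) = 1/(-509) = -1/509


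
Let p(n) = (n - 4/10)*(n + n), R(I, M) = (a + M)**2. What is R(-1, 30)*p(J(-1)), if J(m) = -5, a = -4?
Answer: 36504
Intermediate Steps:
R(I, M) = (-4 + M)**2
p(n) = 2*n*(-2/5 + n) (p(n) = (n - 4*1/10)*(2*n) = (n - 2/5)*(2*n) = (-2/5 + n)*(2*n) = 2*n*(-2/5 + n))
R(-1, 30)*p(J(-1)) = (-4 + 30)**2*((2/5)*(-5)*(-2 + 5*(-5))) = 26**2*((2/5)*(-5)*(-2 - 25)) = 676*((2/5)*(-5)*(-27)) = 676*54 = 36504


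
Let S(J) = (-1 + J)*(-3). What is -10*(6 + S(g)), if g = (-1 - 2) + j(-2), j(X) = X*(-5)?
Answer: 120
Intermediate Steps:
j(X) = -5*X
g = 7 (g = (-1 - 2) - 5*(-2) = -3 + 10 = 7)
S(J) = 3 - 3*J
-10*(6 + S(g)) = -10*(6 + (3 - 3*7)) = -10*(6 + (3 - 21)) = -10*(6 - 18) = -10*(-12) = 120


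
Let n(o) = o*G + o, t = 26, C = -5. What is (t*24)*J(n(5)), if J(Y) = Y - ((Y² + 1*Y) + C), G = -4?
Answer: -137280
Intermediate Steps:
n(o) = -3*o (n(o) = o*(-4) + o = -4*o + o = -3*o)
J(Y) = 5 - Y² (J(Y) = Y - ((Y² + 1*Y) - 5) = Y - ((Y² + Y) - 5) = Y - ((Y + Y²) - 5) = Y - (-5 + Y + Y²) = Y + (5 - Y - Y²) = 5 - Y²)
(t*24)*J(n(5)) = (26*24)*(5 - (-3*5)²) = 624*(5 - 1*(-15)²) = 624*(5 - 1*225) = 624*(5 - 225) = 624*(-220) = -137280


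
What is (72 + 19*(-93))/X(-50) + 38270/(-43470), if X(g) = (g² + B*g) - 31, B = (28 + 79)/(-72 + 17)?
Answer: -189082198/122711463 ≈ -1.5409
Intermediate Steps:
B = -107/55 (B = 107/(-55) = 107*(-1/55) = -107/55 ≈ -1.9455)
X(g) = -31 + g² - 107*g/55 (X(g) = (g² - 107*g/55) - 31 = -31 + g² - 107*g/55)
(72 + 19*(-93))/X(-50) + 38270/(-43470) = (72 + 19*(-93))/(-31 + (-50)² - 107/55*(-50)) + 38270/(-43470) = (72 - 1767)/(-31 + 2500 + 1070/11) + 38270*(-1/43470) = -1695/28229/11 - 3827/4347 = -1695*11/28229 - 3827/4347 = -18645/28229 - 3827/4347 = -189082198/122711463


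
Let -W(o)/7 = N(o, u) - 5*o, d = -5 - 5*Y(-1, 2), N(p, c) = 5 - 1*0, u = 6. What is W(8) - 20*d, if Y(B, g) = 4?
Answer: 745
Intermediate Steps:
N(p, c) = 5 (N(p, c) = 5 + 0 = 5)
d = -25 (d = -5 - 5*4 = -5 - 20 = -25)
W(o) = -35 + 35*o (W(o) = -7*(5 - 5*o) = -35 + 35*o)
W(8) - 20*d = (-35 + 35*8) - 20*(-25) = (-35 + 280) + 500 = 245 + 500 = 745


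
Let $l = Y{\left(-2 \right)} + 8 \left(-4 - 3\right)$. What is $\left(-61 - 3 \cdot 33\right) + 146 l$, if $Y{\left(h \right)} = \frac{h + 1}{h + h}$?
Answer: $- \frac{16599}{2} \approx -8299.5$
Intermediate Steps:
$Y{\left(h \right)} = \frac{1 + h}{2 h}$
$l = - \frac{223}{4}$ ($l = \frac{1 - 2}{2 \left(-2\right)} + 8 \left(-4 - 3\right) = \frac{1}{2} \left(- \frac{1}{2}\right) \left(-1\right) + 8 \left(-7\right) = \frac{1}{4} - 56 = - \frac{223}{4} \approx -55.75$)
$\left(-61 - 3 \cdot 33\right) + 146 l = \left(-61 - 3 \cdot 33\right) + 146 \left(- \frac{223}{4}\right) = \left(-61 - 99\right) - \frac{16279}{2} = -160 - \frac{16279}{2} = - \frac{16599}{2}$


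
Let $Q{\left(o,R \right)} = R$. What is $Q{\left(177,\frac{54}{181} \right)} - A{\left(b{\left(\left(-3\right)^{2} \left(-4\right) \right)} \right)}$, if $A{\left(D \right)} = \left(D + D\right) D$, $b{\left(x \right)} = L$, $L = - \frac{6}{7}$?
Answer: $- \frac{10386}{8869} \approx -1.171$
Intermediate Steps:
$L = - \frac{6}{7}$ ($L = \left(-6\right) \frac{1}{7} = - \frac{6}{7} \approx -0.85714$)
$b{\left(x \right)} = - \frac{6}{7}$
$A{\left(D \right)} = 2 D^{2}$ ($A{\left(D \right)} = 2 D D = 2 D^{2}$)
$Q{\left(177,\frac{54}{181} \right)} - A{\left(b{\left(\left(-3\right)^{2} \left(-4\right) \right)} \right)} = \frac{54}{181} - 2 \left(- \frac{6}{7}\right)^{2} = 54 \cdot \frac{1}{181} - 2 \cdot \frac{36}{49} = \frac{54}{181} - \frac{72}{49} = - \frac{10386}{8869}$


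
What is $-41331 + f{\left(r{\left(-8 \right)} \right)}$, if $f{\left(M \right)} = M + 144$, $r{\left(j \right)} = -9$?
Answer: $-41196$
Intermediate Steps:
$f{\left(M \right)} = 144 + M$
$-41331 + f{\left(r{\left(-8 \right)} \right)} = -41331 + \left(144 - 9\right) = -41331 + 135 = -41196$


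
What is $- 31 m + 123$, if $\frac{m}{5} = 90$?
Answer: $-13827$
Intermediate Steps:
$m = 450$ ($m = 5 \cdot 90 = 450$)
$- 31 m + 123 = \left(-31\right) 450 + 123 = -13950 + 123 = -13827$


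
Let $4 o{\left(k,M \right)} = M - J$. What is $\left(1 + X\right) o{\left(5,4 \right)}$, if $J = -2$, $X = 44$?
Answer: $\frac{135}{2} \approx 67.5$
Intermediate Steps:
$o{\left(k,M \right)} = \frac{1}{2} + \frac{M}{4}$ ($o{\left(k,M \right)} = \frac{M - -2}{4} = \frac{M + 2}{4} = \frac{2 + M}{4} = \frac{1}{2} + \frac{M}{4}$)
$\left(1 + X\right) o{\left(5,4 \right)} = \left(1 + 44\right) \left(\frac{1}{2} + \frac{1}{4} \cdot 4\right) = 45 \left(\frac{1}{2} + 1\right) = 45 \cdot \frac{3}{2} = \frac{135}{2}$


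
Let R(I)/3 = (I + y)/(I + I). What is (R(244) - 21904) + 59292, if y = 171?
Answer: 18246589/488 ≈ 37391.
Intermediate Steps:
R(I) = 3*(171 + I)/(2*I) (R(I) = 3*((I + 171)/(I + I)) = 3*((171 + I)/((2*I))) = 3*((171 + I)*(1/(2*I))) = 3*((171 + I)/(2*I)) = 3*(171 + I)/(2*I))
(R(244) - 21904) + 59292 = ((3/2)*(171 + 244)/244 - 21904) + 59292 = ((3/2)*(1/244)*415 - 21904) + 59292 = (1245/488 - 21904) + 59292 = -10687907/488 + 59292 = 18246589/488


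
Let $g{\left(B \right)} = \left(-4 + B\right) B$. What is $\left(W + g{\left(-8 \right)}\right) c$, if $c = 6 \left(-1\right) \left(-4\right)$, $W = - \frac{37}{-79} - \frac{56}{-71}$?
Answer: $\frac{13092360}{5609} \approx 2334.2$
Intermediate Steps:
$g{\left(B \right)} = B \left(-4 + B\right)$
$W = \frac{7051}{5609}$ ($W = \left(-37\right) \left(- \frac{1}{79}\right) - - \frac{56}{71} = \frac{37}{79} + \frac{56}{71} = \frac{7051}{5609} \approx 1.2571$)
$c = 24$ ($c = \left(-6\right) \left(-4\right) = 24$)
$\left(W + g{\left(-8 \right)}\right) c = \left(\frac{7051}{5609} - 8 \left(-4 - 8\right)\right) 24 = \left(\frac{7051}{5609} - -96\right) 24 = \left(\frac{7051}{5609} + 96\right) 24 = \frac{545515}{5609} \cdot 24 = \frac{13092360}{5609}$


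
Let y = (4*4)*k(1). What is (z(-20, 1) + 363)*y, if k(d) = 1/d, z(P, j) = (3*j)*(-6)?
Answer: 5520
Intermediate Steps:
z(P, j) = -18*j
y = 16 (y = (4*4)/1 = 16*1 = 16)
(z(-20, 1) + 363)*y = (-18*1 + 363)*16 = (-18 + 363)*16 = 345*16 = 5520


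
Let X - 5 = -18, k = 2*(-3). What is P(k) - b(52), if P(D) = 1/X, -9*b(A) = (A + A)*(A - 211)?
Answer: -71659/39 ≈ -1837.4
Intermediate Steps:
k = -6
X = -13 (X = 5 - 18 = -13)
b(A) = -2*A*(-211 + A)/9 (b(A) = -(A + A)*(A - 211)/9 = -2*A*(-211 + A)/9)
P(D) = -1/13 (P(D) = 1/(-13) = -1/13)
P(k) - b(52) = -1/13 - 2*52*(211 - 1*52)/9 = -1/13 - 2*52*(211 - 52)/9 = -1/13 - 2*52*159/9 = -1/13 - 1*5512/3 = -1/13 - 5512/3 = -71659/39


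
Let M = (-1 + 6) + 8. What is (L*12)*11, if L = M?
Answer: 1716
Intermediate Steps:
M = 13 (M = 5 + 8 = 13)
L = 13
(L*12)*11 = (13*12)*11 = 156*11 = 1716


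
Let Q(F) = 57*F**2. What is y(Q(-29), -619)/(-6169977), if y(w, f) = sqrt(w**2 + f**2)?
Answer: -sqrt(2298339130)/6169977 ≈ -0.0077700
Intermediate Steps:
y(w, f) = sqrt(f**2 + w**2)
y(Q(-29), -619)/(-6169977) = sqrt((-619)**2 + (57*(-29)**2)**2)/(-6169977) = sqrt(383161 + (57*841)**2)*(-1/6169977) = sqrt(383161 + 47937**2)*(-1/6169977) = sqrt(383161 + 2297955969)*(-1/6169977) = sqrt(2298339130)*(-1/6169977) = -sqrt(2298339130)/6169977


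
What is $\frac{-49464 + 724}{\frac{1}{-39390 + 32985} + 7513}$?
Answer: $- \frac{78044925}{12030191} \approx -6.4874$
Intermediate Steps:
$\frac{-49464 + 724}{\frac{1}{-39390 + 32985} + 7513} = - \frac{48740}{\frac{1}{-6405} + 7513} = - \frac{48740}{- \frac{1}{6405} + 7513} = - \frac{48740}{\frac{48120764}{6405}} = \left(-48740\right) \frac{6405}{48120764} = - \frac{78044925}{12030191}$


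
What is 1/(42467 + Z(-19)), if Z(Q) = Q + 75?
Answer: 1/42523 ≈ 2.3517e-5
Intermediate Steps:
Z(Q) = 75 + Q
1/(42467 + Z(-19)) = 1/(42467 + (75 - 19)) = 1/(42467 + 56) = 1/42523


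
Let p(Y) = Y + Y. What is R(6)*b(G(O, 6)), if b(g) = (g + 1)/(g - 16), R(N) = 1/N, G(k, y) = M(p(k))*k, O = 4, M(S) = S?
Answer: 11/32 ≈ 0.34375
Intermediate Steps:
p(Y) = 2*Y
G(k, y) = 2*k**2 (G(k, y) = (2*k)*k = 2*k**2)
b(g) = (1 + g)/(-16 + g)
R(6)*b(G(O, 6)) = ((1 + 2*4**2)/(-16 + 2*4**2))/6 = ((1 + 2*16)/(-16 + 2*16))/6 = ((1 + 32)/(-16 + 32))/6 = (33/16)/6 = ((1/16)*33)/6 = (1/6)*(33/16) = 11/32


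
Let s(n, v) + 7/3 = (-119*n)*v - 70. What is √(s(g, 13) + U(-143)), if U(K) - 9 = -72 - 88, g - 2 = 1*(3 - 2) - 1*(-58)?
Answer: I*√851313/3 ≈ 307.56*I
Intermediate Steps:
g = 61 (g = 2 + (1*(3 - 2) - 1*(-58)) = 2 + (1*1 + 58) = 2 + (1 + 58) = 2 + 59 = 61)
s(n, v) = -217/3 - 119*n*v (s(n, v) = -7/3 + ((-119*n)*v - 70) = -7/3 + (-119*n*v - 70) = -7/3 + (-70 - 119*n*v) = -217/3 - 119*n*v)
U(K) = -151 (U(K) = 9 + (-72 - 88) = 9 - 160 = -151)
√(s(g, 13) + U(-143)) = √((-217/3 - 119*61*13) - 151) = √((-217/3 - 94367) - 151) = √(-283318/3 - 151) = √(-283771/3) = I*√851313/3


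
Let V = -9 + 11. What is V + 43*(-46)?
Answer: -1976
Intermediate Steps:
V = 2
V + 43*(-46) = 2 + 43*(-46) = 2 - 1978 = -1976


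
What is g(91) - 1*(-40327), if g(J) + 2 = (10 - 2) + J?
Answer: 40424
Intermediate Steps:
g(J) = 6 + J (g(J) = -2 + ((10 - 2) + J) = -2 + (8 + J) = 6 + J)
g(91) - 1*(-40327) = (6 + 91) - 1*(-40327) = 97 + 40327 = 40424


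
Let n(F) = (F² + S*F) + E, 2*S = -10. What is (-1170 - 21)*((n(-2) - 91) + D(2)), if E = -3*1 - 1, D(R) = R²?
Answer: 91707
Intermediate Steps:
S = -5 (S = (½)*(-10) = -5)
E = -4 (E = -3 - 1 = -4)
n(F) = -4 + F² - 5*F (n(F) = (F² - 5*F) - 4 = -4 + F² - 5*F)
(-1170 - 21)*((n(-2) - 91) + D(2)) = (-1170 - 21)*(((-4 + (-2)² - 5*(-2)) - 91) + 2²) = -1191*(((-4 + 4 + 10) - 91) + 4) = -1191*((10 - 91) + 4) = -1191*(-81 + 4) = -1191*(-77) = 91707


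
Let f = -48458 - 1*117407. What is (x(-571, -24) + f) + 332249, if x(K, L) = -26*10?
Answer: 166124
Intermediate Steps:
f = -165865 (f = -48458 - 117407 = -165865)
x(K, L) = -260
(x(-571, -24) + f) + 332249 = (-260 - 165865) + 332249 = -166125 + 332249 = 166124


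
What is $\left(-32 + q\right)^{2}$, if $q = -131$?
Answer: $26569$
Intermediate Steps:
$\left(-32 + q\right)^{2} = \left(-32 - 131\right)^{2} = \left(-163\right)^{2} = 26569$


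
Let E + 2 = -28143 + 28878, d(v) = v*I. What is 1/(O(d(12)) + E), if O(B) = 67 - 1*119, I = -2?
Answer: 1/681 ≈ 0.0014684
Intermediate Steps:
d(v) = -2*v (d(v) = v*(-2) = -2*v)
E = 733 (E = -2 + (-28143 + 28878) = -2 + 735 = 733)
O(B) = -52 (O(B) = 67 - 119 = -52)
1/(O(d(12)) + E) = 1/(-52 + 733) = 1/681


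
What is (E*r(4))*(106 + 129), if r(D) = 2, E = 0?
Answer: 0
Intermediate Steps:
(E*r(4))*(106 + 129) = (0*2)*(106 + 129) = 0*235 = 0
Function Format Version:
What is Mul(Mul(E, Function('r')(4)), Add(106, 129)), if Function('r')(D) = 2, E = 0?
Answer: 0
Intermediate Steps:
Mul(Mul(E, Function('r')(4)), Add(106, 129)) = Mul(Mul(0, 2), Add(106, 129)) = Mul(0, 235) = 0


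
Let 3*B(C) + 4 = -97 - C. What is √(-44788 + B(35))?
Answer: 10*I*√4035/3 ≈ 211.74*I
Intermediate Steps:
B(C) = -101/3 - C/3 (B(C) = -4/3 + (-97 - C)/3 = -4/3 + (-97/3 - C/3) = -101/3 - C/3)
√(-44788 + B(35)) = √(-44788 + (-101/3 - ⅓*35)) = √(-44788 + (-101/3 - 35/3)) = √(-44788 - 136/3) = √(-134500/3) = 10*I*√4035/3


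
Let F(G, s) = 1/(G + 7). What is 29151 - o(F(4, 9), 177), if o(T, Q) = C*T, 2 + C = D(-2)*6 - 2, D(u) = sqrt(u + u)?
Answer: 320665/11 - 12*I/11 ≈ 29151.0 - 1.0909*I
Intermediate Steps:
F(G, s) = 1/(7 + G)
D(u) = sqrt(2)*sqrt(u) (D(u) = sqrt(2*u) = sqrt(2)*sqrt(u))
C = -4 + 12*I (C = -2 + ((sqrt(2)*sqrt(-2))*6 - 2) = -2 + ((sqrt(2)*(I*sqrt(2)))*6 - 2) = -2 + ((2*I)*6 - 2) = -2 + (12*I - 2) = -2 + (-2 + 12*I) = -4 + 12*I ≈ -4.0 + 12.0*I)
o(T, Q) = T*(-4 + 12*I) (o(T, Q) = (-4 + 12*I)*T = T*(-4 + 12*I))
29151 - o(F(4, 9), 177) = 29151 - (-4 + 12*I)/(7 + 4) = 29151 - (-4 + 12*I)/11 = 29151 - (-4/11 + 12*I/11) = 29151 + (4/11 - 12*I/11) = 320665/11 - 12*I/11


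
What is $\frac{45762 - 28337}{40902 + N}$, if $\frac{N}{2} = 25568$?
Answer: $\frac{1025}{5414} \approx 0.18932$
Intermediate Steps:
$N = 51136$ ($N = 2 \cdot 25568 = 51136$)
$\frac{45762 - 28337}{40902 + N} = \frac{45762 - 28337}{40902 + 51136} = \frac{17425}{92038} = 17425 \cdot \frac{1}{92038} = \frac{1025}{5414}$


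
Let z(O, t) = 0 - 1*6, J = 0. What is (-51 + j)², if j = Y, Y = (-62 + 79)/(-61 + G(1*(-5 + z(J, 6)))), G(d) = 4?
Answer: 8549776/3249 ≈ 2631.5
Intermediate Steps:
z(O, t) = -6 (z(O, t) = 0 - 6 = -6)
Y = -17/57 (Y = (-62 + 79)/(-61 + 4) = 17/(-57) = 17*(-1/57) = -17/57 ≈ -0.29825)
j = -17/57 ≈ -0.29825
(-51 + j)² = (-51 - 17/57)² = (-2924/57)² = 8549776/3249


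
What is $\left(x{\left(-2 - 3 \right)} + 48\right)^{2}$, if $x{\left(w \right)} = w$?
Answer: $1849$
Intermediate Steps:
$\left(x{\left(-2 - 3 \right)} + 48\right)^{2} = \left(\left(-2 - 3\right) + 48\right)^{2} = \left(-5 + 48\right)^{2} = 43^{2} = 1849$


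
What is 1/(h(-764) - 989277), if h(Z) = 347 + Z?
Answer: -1/989694 ≈ -1.0104e-6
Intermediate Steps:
1/(h(-764) - 989277) = 1/((347 - 764) - 989277) = 1/(-417 - 989277) = 1/(-989694) = -1/989694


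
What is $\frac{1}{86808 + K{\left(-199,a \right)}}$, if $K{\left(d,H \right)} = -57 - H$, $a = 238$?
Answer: $\frac{1}{86513} \approx 1.1559 \cdot 10^{-5}$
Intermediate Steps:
$\frac{1}{86808 + K{\left(-199,a \right)}} = \frac{1}{86808 - 295} = \frac{1}{86513}$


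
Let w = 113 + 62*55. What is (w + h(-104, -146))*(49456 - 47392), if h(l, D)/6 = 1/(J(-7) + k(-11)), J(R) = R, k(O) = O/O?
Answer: 7269408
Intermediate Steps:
k(O) = 1
h(l, D) = -1 (h(l, D) = 6/(-7 + 1) = 6/(-6) = 6*(-1/6) = -1)
w = 3523 (w = 113 + 3410 = 3523)
(w + h(-104, -146))*(49456 - 47392) = (3523 - 1)*(49456 - 47392) = 3522*2064 = 7269408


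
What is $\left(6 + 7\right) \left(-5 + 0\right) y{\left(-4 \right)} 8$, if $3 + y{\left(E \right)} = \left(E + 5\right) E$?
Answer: $3640$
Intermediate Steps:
$y{\left(E \right)} = -3 + E \left(5 + E\right)$ ($y{\left(E \right)} = -3 + \left(E + 5\right) E = -3 + \left(5 + E\right) E = -3 + E \left(5 + E\right)$)
$\left(6 + 7\right) \left(-5 + 0\right) y{\left(-4 \right)} 8 = \left(6 + 7\right) \left(-5 + 0\right) \left(-3 + \left(-4\right)^{2} + 5 \left(-4\right)\right) 8 = 13 \left(-5\right) \left(-3 + 16 - 20\right) 8 = \left(-65\right) \left(-7\right) 8 = 455 \cdot 8 = 3640$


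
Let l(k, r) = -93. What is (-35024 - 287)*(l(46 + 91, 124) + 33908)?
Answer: -1194041465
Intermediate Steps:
(-35024 - 287)*(l(46 + 91, 124) + 33908) = (-35024 - 287)*(-93 + 33908) = -35311*33815 = -1194041465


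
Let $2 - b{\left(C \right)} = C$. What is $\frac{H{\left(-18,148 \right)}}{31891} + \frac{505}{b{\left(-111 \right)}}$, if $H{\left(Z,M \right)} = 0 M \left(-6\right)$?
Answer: $\frac{505}{113} \approx 4.469$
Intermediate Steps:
$H{\left(Z,M \right)} = 0$ ($H{\left(Z,M \right)} = 0 \left(-6\right) = 0$)
$b{\left(C \right)} = 2 - C$
$\frac{H{\left(-18,148 \right)}}{31891} + \frac{505}{b{\left(-111 \right)}} = \frac{0}{31891} + \frac{505}{2 - -111} = 0 \cdot \frac{1}{31891} + \frac{505}{2 + 111} = 0 + \frac{505}{113} = \frac{505}{113}$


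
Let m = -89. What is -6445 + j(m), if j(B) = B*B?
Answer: 1476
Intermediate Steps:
j(B) = B²
-6445 + j(m) = -6445 + (-89)² = -6445 + 7921 = 1476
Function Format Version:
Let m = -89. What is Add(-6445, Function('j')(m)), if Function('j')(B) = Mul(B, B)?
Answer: 1476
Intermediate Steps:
Function('j')(B) = Pow(B, 2)
Add(-6445, Function('j')(m)) = Add(-6445, Pow(-89, 2)) = Add(-6445, 7921) = 1476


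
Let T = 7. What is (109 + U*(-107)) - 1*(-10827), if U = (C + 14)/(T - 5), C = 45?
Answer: 15559/2 ≈ 7779.5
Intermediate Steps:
U = 59/2 (U = (45 + 14)/(7 - 5) = 59/2 ≈ 29.500)
(109 + U*(-107)) - 1*(-10827) = (109 + (59/2)*(-107)) - 1*(-10827) = (109 - 6313/2) + 10827 = -6095/2 + 10827 = 15559/2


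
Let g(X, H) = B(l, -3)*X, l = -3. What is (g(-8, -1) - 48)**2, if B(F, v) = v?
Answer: 576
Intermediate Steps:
g(X, H) = -3*X
(g(-8, -1) - 48)**2 = (-3*(-8) - 48)**2 = (24 - 48)**2 = (-24)**2 = 576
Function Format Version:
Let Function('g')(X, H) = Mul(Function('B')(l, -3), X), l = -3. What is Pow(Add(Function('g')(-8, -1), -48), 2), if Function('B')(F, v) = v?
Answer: 576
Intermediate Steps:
Function('g')(X, H) = Mul(-3, X)
Pow(Add(Function('g')(-8, -1), -48), 2) = Pow(Add(Mul(-3, -8), -48), 2) = Pow(Add(24, -48), 2) = Pow(-24, 2) = 576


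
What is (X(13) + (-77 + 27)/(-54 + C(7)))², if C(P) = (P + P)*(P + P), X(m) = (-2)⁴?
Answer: 1234321/5041 ≈ 244.86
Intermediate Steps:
X(m) = 16
C(P) = 4*P² (C(P) = (2*P)*(2*P) = 4*P²)
(X(13) + (-77 + 27)/(-54 + C(7)))² = (16 + (-77 + 27)/(-54 + 4*7²))² = (16 - 50/(-54 + 4*49))² = (16 - 50/(-54 + 196))² = (16 - 50/142)² = (16 - 50*1/142)² = (16 - 25/71)² = (1111/71)² = 1234321/5041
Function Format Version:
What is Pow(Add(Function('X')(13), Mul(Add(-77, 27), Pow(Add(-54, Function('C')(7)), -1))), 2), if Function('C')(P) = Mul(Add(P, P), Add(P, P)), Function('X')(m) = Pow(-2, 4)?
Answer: Rational(1234321, 5041) ≈ 244.86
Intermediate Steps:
Function('X')(m) = 16
Function('C')(P) = Mul(4, Pow(P, 2)) (Function('C')(P) = Mul(Mul(2, P), Mul(2, P)) = Mul(4, Pow(P, 2)))
Pow(Add(Function('X')(13), Mul(Add(-77, 27), Pow(Add(-54, Function('C')(7)), -1))), 2) = Pow(Add(16, Mul(Add(-77, 27), Pow(Add(-54, Mul(4, Pow(7, 2))), -1))), 2) = Pow(Add(16, Mul(-50, Pow(Add(-54, Mul(4, 49)), -1))), 2) = Pow(Add(16, Mul(-50, Pow(Add(-54, 196), -1))), 2) = Pow(Add(16, Mul(-50, Pow(142, -1))), 2) = Pow(Add(16, Mul(-50, Rational(1, 142))), 2) = Pow(Add(16, Rational(-25, 71)), 2) = Pow(Rational(1111, 71), 2) = Rational(1234321, 5041)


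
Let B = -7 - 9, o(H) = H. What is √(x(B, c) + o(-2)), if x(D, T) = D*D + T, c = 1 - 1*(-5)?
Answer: 2*√65 ≈ 16.125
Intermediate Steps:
c = 6 (c = 1 + 5 = 6)
B = -16
x(D, T) = T + D² (x(D, T) = D² + T = T + D²)
√(x(B, c) + o(-2)) = √((6 + (-16)²) - 2) = √((6 + 256) - 2) = √(262 - 2) = √260 = 2*√65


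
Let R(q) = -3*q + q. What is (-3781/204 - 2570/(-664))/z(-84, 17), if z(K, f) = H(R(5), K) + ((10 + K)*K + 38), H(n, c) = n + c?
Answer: -7759/3259410 ≈ -0.0023805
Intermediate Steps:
R(q) = -2*q
H(n, c) = c + n
z(K, f) = 28 + K + K*(10 + K) (z(K, f) = (K - 2*5) + ((10 + K)*K + 38) = (K - 10) + (K*(10 + K) + 38) = (-10 + K) + (38 + K*(10 + K)) = 28 + K + K*(10 + K))
(-3781/204 - 2570/(-664))/z(-84, 17) = (-3781/204 - 2570/(-664))/(28 + (-84)² + 11*(-84)) = (-3781*1/204 - 2570*(-1/664))/(28 + 7056 - 924) = (-3781/204 + 1285/332)/6160 = -62072/4233*1/6160 = -7759/3259410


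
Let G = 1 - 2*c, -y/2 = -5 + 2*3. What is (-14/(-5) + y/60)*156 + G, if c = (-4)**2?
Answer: 2003/5 ≈ 400.60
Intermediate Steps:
y = -2 (y = -2*(-5 + 2*3) = -2*(-5 + 6) = -2*1 = -2)
c = 16
G = -31 (G = 1 - 2*16 = 1 - 32 = -31)
(-14/(-5) + y/60)*156 + G = (-14/(-5) - 2/60)*156 - 31 = (-14*(-1/5) - 2*1/60)*156 - 31 = (14/5 - 1/30)*156 - 31 = (83/30)*156 - 31 = 2158/5 - 31 = 2003/5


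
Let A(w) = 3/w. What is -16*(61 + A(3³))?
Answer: -8800/9 ≈ -977.78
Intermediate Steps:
-16*(61 + A(3³)) = -16*(61 + 3/(3³)) = -16*(61 + 3/27) = -16*(61 + 3*(1/27)) = -16*(61 + ⅑) = -16*550/9 = -8800/9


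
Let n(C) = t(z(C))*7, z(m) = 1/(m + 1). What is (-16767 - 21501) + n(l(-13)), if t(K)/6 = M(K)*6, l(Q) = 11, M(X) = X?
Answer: -38247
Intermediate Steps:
z(m) = 1/(1 + m)
t(K) = 36*K (t(K) = 6*(K*6) = 6*(6*K) = 36*K)
n(C) = 252/(1 + C) (n(C) = (36/(1 + C))*7 = 252/(1 + C))
(-16767 - 21501) + n(l(-13)) = (-16767 - 21501) + 252/(1 + 11) = -38268 + 252/12 = -38268 + 252*(1/12) = -38268 + 21 = -38247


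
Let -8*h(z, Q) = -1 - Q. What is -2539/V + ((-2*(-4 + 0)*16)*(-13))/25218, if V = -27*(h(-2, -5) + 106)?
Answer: 243986/295611 ≈ 0.82536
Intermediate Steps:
h(z, Q) = 1/8 + Q/8 (h(z, Q) = -(-1 - Q)/8 = 1/8 + Q/8)
V = -5697/2 (V = -27*((1/8 + (1/8)*(-5)) + 106) = -27*((1/8 - 5/8) + 106) = -27*(-1/2 + 106) = -27*211/2 = -5697/2 ≈ -2848.5)
-2539/V + ((-2*(-4 + 0)*16)*(-13))/25218 = -2539/(-5697/2) + ((-2*(-4 + 0)*16)*(-13))/25218 = -2539*(-2/5697) + ((-2*(-4)*16)*(-13))*(1/25218) = 5078/5697 + ((8*16)*(-13))*(1/25218) = 5078/5697 + (128*(-13))*(1/25218) = 5078/5697 - 1664*1/25218 = 5078/5697 - 832/12609 = 243986/295611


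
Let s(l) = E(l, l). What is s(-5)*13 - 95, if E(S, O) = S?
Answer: -160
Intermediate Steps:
s(l) = l
s(-5)*13 - 95 = -5*13 - 95 = -65 - 95 = -160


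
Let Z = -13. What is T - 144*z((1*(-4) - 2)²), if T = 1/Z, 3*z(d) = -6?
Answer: 3743/13 ≈ 287.92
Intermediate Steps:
z(d) = -2 (z(d) = (⅓)*(-6) = -2)
T = -1/13 (T = 1/(-13) = -1/13 ≈ -0.076923)
T - 144*z((1*(-4) - 2)²) = -1/13 - 144*(-2) = -1/13 + 288 = 3743/13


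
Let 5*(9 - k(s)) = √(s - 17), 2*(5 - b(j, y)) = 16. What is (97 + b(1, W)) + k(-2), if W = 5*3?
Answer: 103 - I*√19/5 ≈ 103.0 - 0.87178*I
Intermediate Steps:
W = 15
b(j, y) = -3 (b(j, y) = 5 - ½*16 = 5 - 8 = -3)
k(s) = 9 - √(-17 + s)/5 (k(s) = 9 - √(s - 17)/5 = 9 - √(-17 + s)/5)
(97 + b(1, W)) + k(-2) = (97 - 3) + (9 - √(-17 - 2)/5) = 94 + (9 - I*√19/5) = 103 - I*√19/5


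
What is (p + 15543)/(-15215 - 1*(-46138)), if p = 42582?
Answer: 58125/30923 ≈ 1.8797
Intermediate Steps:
(p + 15543)/(-15215 - 1*(-46138)) = (42582 + 15543)/(-15215 - 1*(-46138)) = 58125/(-15215 + 46138) = 58125/30923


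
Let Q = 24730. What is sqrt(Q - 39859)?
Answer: 123*I ≈ 123.0*I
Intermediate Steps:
sqrt(Q - 39859) = sqrt(24730 - 39859) = sqrt(-15129) = 123*I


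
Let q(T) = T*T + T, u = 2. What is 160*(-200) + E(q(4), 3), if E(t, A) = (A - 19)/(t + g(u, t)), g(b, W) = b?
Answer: -352008/11 ≈ -32001.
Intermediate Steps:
q(T) = T + T² (q(T) = T² + T = T + T²)
E(t, A) = (-19 + A)/(2 + t) (E(t, A) = (A - 19)/(t + 2) = (-19 + A)/(2 + t))
160*(-200) + E(q(4), 3) = 160*(-200) + (-19 + 3)/(2 + 4*(1 + 4)) = -32000 - 16/(2 + 4*5) = -32000 - 16/(2 + 20) = -32000 - 16/22 = -32000 + (1/22)*(-16) = -32000 - 8/11 = -352008/11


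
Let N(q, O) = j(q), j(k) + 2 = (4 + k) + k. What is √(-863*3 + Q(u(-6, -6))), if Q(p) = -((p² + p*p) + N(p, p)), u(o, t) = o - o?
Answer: I*√2591 ≈ 50.902*I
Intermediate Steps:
j(k) = 2 + 2*k (j(k) = -2 + ((4 + k) + k) = -2 + (4 + 2*k) = 2 + 2*k)
u(o, t) = 0
N(q, O) = 2 + 2*q
Q(p) = -2 - 2*p - 2*p² (Q(p) = -((p² + p*p) + (2 + 2*p)) = -((p² + p²) + (2 + 2*p)) = -(2*p² + (2 + 2*p)) = -(2 + 2*p + 2*p²) = -2 - 2*p - 2*p²)
√(-863*3 + Q(u(-6, -6))) = √(-863*3 + (-2 - 2*0 - 2*0²)) = √(-2589 + (-2 + 0 - 2*0)) = √(-2589 + (-2 + 0 + 0)) = √(-2589 - 2) = √(-2591) = I*√2591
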